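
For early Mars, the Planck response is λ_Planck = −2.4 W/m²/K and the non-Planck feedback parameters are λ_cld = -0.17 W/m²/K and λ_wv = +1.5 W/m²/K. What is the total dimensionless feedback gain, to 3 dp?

Convert to gains: g_cld = -0.17/2.4 = -0.07083; g_wv = 1.5/2.4 = 0.625.
Total gain g = 0.55417.

0.554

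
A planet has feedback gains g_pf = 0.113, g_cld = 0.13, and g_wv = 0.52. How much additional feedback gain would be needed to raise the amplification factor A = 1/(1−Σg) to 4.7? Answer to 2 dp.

Current total gain = 0.763.
Target gain for A = 4.7: g* = 1 − 1/4.7 = 0.7872.
Additional gain needed = 0.7872 − 0.763 = 0.02.

0.02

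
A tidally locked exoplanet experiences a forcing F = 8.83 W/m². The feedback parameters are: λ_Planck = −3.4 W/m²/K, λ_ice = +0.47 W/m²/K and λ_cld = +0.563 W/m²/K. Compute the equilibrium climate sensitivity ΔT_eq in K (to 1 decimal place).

3.7 K

Net feedback parameter λ = (−3.4) + (+0.47) + (+0.563) = -2.367 W/m²/K.
ΔT = −F/λ = −8.83/(-2.367) = 3.7 K.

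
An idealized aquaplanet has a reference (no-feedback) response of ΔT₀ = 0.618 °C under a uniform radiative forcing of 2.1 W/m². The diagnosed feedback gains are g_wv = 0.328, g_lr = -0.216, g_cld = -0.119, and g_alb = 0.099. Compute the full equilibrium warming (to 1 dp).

Total gain g = 0.328 − 0.216 − 0.119 + 0.099 = 0.092.
Amplification A = 1/(1 − 0.092) = 1.101.
ΔT = 0.618 × 1.101 = 0.7 °C.

0.7 °C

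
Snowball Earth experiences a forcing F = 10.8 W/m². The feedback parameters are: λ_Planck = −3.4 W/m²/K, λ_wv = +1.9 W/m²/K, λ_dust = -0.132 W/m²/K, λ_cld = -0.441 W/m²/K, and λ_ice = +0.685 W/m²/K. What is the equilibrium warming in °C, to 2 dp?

7.78 °C

Net feedback parameter λ = (−3.4) + (+1.9) + (-0.132) + (-0.441) + (+0.685) = -1.388 W/m²/K.
ΔT = −F/λ = −10.8/(-1.388) = 7.78 °C.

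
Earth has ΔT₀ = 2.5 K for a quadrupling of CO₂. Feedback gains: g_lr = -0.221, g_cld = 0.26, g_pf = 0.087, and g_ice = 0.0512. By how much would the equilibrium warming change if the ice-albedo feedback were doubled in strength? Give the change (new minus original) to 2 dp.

Original: g = 0.1772, ΔT = 2.5/(1−0.1772) = 3.0384 K.
With doubled ice-albedo: g' = 0.2284, ΔT' = 2.5/(1−0.2284) = 3.2400 K.
Change = 3.2400 − 3.0384 = 0.20 K.

0.20 K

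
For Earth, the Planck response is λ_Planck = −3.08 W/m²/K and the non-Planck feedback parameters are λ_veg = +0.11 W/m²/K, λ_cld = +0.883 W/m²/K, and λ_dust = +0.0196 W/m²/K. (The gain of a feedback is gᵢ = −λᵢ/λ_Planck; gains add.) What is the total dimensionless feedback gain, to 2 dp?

0.33

Convert to gains: g_veg = 0.11/3.08 = 0.03571; g_cld = 0.883/3.08 = 0.2867; g_dust = 0.0196/3.08 = 0.006364.
Total gain g = 0.328774.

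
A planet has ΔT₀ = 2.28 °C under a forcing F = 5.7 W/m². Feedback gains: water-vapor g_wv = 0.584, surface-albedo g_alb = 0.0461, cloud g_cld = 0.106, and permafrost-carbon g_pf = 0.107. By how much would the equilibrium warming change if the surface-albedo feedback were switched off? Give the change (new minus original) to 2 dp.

Original: g = 0.8431, ΔT = 2.28/(1−0.8431) = 14.5315 °C.
Without surface-albedo: g' = 0.797, ΔT' = 2.28/(1−0.797) = 11.2315 °C.
Change = 11.2315 − 14.5315 = -3.30 °C.

-3.30 °C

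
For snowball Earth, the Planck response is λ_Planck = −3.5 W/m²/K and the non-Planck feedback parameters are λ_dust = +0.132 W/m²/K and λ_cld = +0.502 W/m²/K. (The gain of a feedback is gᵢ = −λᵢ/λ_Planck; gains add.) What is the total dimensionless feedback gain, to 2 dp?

Convert to gains: g_dust = 0.132/3.5 = 0.03771; g_cld = 0.502/3.5 = 0.1434.
Total gain g = 0.18111.

0.18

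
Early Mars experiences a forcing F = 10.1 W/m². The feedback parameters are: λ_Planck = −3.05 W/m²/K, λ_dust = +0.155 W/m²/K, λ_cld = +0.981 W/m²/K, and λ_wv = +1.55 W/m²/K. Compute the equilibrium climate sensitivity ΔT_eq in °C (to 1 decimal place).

27.7 °C

Net feedback parameter λ = (−3.05) + (+0.155) + (+0.981) + (+1.55) = -0.364 W/m²/K.
ΔT = −F/λ = −10.1/(-0.364) = 27.7 °C.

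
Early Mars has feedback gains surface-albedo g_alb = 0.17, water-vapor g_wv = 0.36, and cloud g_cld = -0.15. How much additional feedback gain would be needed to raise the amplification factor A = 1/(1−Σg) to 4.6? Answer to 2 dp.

Current total gain = 0.38.
Target gain for A = 4.6: g* = 1 − 1/4.6 = 0.7826.
Additional gain needed = 0.7826 − 0.38 = 0.40.

0.40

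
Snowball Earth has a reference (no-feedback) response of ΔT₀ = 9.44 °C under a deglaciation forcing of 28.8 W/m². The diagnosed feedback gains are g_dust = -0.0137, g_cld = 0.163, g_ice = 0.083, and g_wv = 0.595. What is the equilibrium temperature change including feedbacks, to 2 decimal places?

54.66 °C

Total gain g = -0.0137 + 0.163 + 0.083 + 0.595 = 0.8273.
Amplification A = 1/(1 − 0.8273) = 5.79.
ΔT = 9.44 × 5.79 = 54.66 °C.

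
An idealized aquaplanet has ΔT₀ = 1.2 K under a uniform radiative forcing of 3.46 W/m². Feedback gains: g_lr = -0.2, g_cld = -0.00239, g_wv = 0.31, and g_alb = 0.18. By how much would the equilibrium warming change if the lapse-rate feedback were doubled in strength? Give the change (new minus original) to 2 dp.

-0.37 K

Original: g = 0.28761, ΔT = 1.2/(1−0.28761) = 1.6845 K.
With doubled lapse-rate: g' = 0.08761, ΔT' = 1.2/(1−0.08761) = 1.3152 K.
Change = 1.3152 − 1.6845 = -0.37 K.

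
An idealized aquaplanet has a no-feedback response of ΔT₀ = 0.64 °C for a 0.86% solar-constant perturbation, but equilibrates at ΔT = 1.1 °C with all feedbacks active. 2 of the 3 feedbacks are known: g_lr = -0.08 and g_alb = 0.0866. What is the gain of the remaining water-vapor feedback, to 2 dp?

Amplification A = ΔT/ΔT₀ = 1.1/0.64 = 1.719.
Total gain g = 1 − 1/A = 1 − 1/1.719 = 0.4183.
Known gains sum to -0.08 + 0.0866 = 0.0066.
g_wv = 0.4183 − 0.0066 = 0.41.

0.41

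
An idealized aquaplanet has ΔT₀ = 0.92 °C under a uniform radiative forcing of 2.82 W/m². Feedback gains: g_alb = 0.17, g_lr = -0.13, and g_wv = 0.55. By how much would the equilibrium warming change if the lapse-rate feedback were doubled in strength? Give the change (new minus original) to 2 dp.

-0.54 °C

Original: g = 0.59, ΔT = 0.92/(1−0.59) = 2.2439 °C.
With doubled lapse-rate: g' = 0.46, ΔT' = 0.92/(1−0.46) = 1.7037 °C.
Change = 1.7037 − 2.2439 = -0.54 °C.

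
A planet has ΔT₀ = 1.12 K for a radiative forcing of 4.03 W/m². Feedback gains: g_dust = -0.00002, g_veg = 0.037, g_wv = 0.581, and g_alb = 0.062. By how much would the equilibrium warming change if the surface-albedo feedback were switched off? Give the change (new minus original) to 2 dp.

Original: g = 0.67998, ΔT = 1.12/(1−0.67998) = 3.4998 K.
Without surface-albedo: g' = 0.61798, ΔT' = 1.12/(1−0.61798) = 2.9318 K.
Change = 2.9318 − 3.4998 = -0.57 K.

-0.57 K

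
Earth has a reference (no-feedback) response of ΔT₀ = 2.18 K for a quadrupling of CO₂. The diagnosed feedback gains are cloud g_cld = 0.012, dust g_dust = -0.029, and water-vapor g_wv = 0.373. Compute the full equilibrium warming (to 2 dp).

Total gain g = 0.012 − 0.029 + 0.373 = 0.356.
Amplification A = 1/(1 − 0.356) = 1.553.
ΔT = 2.18 × 1.553 = 3.39 K.

3.39 K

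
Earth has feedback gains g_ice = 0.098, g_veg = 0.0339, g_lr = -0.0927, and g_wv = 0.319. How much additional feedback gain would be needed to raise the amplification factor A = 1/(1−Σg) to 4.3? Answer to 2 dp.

0.41

Current total gain = 0.3582.
Target gain for A = 4.3: g* = 1 − 1/4.3 = 0.7674.
Additional gain needed = 0.7674 − 0.3582 = 0.41.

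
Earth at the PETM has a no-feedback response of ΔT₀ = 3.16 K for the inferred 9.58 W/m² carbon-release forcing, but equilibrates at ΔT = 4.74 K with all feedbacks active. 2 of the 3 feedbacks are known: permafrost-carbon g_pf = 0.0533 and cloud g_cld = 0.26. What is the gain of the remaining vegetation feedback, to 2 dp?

0.02

Amplification A = ΔT/ΔT₀ = 4.74/3.16 = 1.5.
Total gain g = 1 − 1/A = 1 − 1/1.5 = 0.3333.
Known gains sum to 0.0533 + 0.26 = 0.3133.
g_veg = 0.3333 − 0.3133 = 0.02.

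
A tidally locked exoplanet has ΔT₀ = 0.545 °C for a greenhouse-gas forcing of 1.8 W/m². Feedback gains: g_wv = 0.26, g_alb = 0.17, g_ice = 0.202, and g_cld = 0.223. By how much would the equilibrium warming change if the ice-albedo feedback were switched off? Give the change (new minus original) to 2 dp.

Original: g = 0.855, ΔT = 0.545/(1−0.855) = 3.7586 °C.
Without ice-albedo: g' = 0.653, ΔT' = 0.545/(1−0.653) = 1.5706 °C.
Change = 1.5706 − 3.7586 = -2.19 °C.

-2.19 °C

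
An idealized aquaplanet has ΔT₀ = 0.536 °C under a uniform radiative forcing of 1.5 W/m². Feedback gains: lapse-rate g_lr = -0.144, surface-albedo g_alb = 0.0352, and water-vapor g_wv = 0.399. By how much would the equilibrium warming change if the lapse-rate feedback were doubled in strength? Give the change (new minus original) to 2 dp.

-0.13 °C

Original: g = 0.2902, ΔT = 0.536/(1−0.2902) = 0.7551 °C.
With doubled lapse-rate: g' = 0.1462, ΔT' = 0.536/(1−0.1462) = 0.6278 °C.
Change = 0.6278 − 0.7551 = -0.13 °C.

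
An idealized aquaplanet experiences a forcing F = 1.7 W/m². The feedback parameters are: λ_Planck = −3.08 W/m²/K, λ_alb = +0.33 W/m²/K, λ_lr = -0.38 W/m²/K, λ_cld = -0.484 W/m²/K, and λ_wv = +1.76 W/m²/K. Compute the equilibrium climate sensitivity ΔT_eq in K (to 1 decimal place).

Net feedback parameter λ = (−3.08) + (+0.33) + (-0.38) + (-0.484) + (+1.76) = -1.854 W/m²/K.
ΔT = −F/λ = −1.7/(-1.854) = 0.9 K.

0.9 K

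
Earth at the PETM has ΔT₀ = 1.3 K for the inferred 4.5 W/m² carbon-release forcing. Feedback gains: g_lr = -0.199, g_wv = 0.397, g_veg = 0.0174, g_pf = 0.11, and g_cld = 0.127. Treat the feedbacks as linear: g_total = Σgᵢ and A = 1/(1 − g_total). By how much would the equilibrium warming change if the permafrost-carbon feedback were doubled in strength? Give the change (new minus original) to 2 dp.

0.60 K

Original: g = 0.4524, ΔT = 1.3/(1−0.4524) = 2.3740 K.
With doubled permafrost-carbon: g' = 0.5624, ΔT' = 1.3/(1−0.5624) = 2.9707 K.
Change = 2.9707 − 2.3740 = 0.60 K.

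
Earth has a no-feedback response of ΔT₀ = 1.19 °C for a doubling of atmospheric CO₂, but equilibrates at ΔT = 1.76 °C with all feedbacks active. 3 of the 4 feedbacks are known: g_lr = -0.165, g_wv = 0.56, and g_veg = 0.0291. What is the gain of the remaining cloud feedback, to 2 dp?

-0.10

Amplification A = ΔT/ΔT₀ = 1.76/1.19 = 1.479.
Total gain g = 1 − 1/A = 1 − 1/1.479 = 0.3239.
Known gains sum to -0.165 + 0.56 + 0.0291 = 0.4241.
g_cld = 0.3239 − 0.4241 = -0.10.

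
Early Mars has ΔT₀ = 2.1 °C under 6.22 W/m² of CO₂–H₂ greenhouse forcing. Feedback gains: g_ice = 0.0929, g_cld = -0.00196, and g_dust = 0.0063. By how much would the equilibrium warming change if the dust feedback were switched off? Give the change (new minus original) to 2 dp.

-0.02 °C

Original: g = 0.09724, ΔT = 2.1/(1−0.09724) = 2.3262 °C.
Without dust: g' = 0.09094, ΔT' = 2.1/(1−0.09094) = 2.3101 °C.
Change = 2.3101 − 2.3262 = -0.02 °C.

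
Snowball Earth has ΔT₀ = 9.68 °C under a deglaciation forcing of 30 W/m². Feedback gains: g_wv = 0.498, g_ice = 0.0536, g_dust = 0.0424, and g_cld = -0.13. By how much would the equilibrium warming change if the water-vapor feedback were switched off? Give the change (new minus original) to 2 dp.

-8.70 °C

Original: g = 0.464, ΔT = 9.68/(1−0.464) = 18.0597 °C.
Without water-vapor: g' = -0.034, ΔT' = 9.68/(1+0.034) = 9.3617 °C.
Change = 9.3617 − 18.0597 = -8.70 °C.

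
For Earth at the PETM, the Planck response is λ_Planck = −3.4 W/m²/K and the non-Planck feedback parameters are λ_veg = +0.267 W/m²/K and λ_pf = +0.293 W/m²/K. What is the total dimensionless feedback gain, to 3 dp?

0.165

Convert to gains: g_veg = 0.267/3.4 = 0.07853; g_pf = 0.293/3.4 = 0.08618.
Total gain g = 0.16471.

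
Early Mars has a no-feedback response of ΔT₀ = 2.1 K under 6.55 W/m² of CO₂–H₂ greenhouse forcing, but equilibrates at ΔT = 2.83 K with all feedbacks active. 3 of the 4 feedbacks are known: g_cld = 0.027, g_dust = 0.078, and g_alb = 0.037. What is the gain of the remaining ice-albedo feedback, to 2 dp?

0.12

Amplification A = ΔT/ΔT₀ = 2.83/2.1 = 1.348.
Total gain g = 1 − 1/A = 1 − 1/1.348 = 0.2582.
Known gains sum to 0.027 + 0.078 + 0.037 = 0.142.
g_ice = 0.2582 − 0.142 = 0.12.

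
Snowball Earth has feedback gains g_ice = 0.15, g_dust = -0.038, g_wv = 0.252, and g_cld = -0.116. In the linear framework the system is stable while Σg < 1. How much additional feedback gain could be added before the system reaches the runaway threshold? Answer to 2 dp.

0.75

Current total gain = 0.15 − 0.038 + 0.252 − 0.116 = 0.248.
Margin to runaway = 1 − 0.248 = 0.75.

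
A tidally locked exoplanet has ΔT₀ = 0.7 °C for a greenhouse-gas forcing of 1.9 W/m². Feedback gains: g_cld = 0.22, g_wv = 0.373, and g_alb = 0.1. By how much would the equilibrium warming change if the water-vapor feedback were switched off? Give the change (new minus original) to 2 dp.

-1.25 °C

Original: g = 0.693, ΔT = 0.7/(1−0.693) = 2.2801 °C.
Without water-vapor: g' = 0.32, ΔT' = 0.7/(1−0.32) = 1.0294 °C.
Change = 1.0294 − 2.2801 = -1.25 °C.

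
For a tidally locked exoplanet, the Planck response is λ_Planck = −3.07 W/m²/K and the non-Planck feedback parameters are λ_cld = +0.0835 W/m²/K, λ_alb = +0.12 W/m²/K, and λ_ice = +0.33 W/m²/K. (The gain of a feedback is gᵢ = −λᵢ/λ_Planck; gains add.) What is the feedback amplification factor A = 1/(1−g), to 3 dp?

1.210

Convert to gains: g_cld = 0.0835/3.07 = 0.0272; g_alb = 0.12/3.07 = 0.03909; g_ice = 0.33/3.07 = 0.1075.
Total gain g = 0.17379.
A = 1/(1 − 0.17379) = 1.210.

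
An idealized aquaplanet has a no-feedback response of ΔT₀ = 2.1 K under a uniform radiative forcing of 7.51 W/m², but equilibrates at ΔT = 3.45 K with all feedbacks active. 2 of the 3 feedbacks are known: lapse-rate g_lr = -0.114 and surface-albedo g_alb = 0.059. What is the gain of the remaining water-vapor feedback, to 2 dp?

0.45

Amplification A = ΔT/ΔT₀ = 3.45/2.1 = 1.643.
Total gain g = 1 − 1/A = 1 − 1/1.643 = 0.3914.
Known gains sum to -0.114 + 0.059 = -0.055.
g_wv = 0.3914 + 0.055 = 0.45.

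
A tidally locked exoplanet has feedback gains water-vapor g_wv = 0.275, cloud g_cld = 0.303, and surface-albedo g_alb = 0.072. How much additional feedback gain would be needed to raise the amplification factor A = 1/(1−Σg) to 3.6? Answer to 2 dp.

Current total gain = 0.65.
Target gain for A = 3.6: g* = 1 − 1/3.6 = 0.7222.
Additional gain needed = 0.7222 − 0.65 = 0.07.

0.07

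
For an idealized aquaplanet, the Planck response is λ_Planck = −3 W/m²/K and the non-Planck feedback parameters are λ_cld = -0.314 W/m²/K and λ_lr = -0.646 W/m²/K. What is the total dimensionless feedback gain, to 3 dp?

Convert to gains: g_cld = -0.314/3 = -0.1047; g_lr = -0.646/3 = -0.2153.
Total gain g = -0.32.

-0.320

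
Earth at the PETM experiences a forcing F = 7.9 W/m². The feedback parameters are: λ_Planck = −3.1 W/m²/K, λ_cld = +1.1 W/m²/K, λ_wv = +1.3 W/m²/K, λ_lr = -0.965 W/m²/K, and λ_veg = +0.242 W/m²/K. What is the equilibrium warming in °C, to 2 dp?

Net feedback parameter λ = (−3.1) + (+1.1) + (+1.3) + (-0.965) + (+0.242) = -1.423 W/m²/K.
ΔT = −F/λ = −7.9/(-1.423) = 5.55 °C.

5.55 °C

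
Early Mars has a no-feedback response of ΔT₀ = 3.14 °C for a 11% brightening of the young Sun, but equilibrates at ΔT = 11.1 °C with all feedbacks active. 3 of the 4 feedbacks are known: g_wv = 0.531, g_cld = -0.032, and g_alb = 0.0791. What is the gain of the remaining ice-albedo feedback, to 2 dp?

Amplification A = ΔT/ΔT₀ = 11.1/3.14 = 3.535.
Total gain g = 1 − 1/A = 1 − 1/3.535 = 0.7171.
Known gains sum to 0.531 − 0.032 + 0.0791 = 0.5781.
g_ice = 0.7171 − 0.5781 = 0.14.

0.14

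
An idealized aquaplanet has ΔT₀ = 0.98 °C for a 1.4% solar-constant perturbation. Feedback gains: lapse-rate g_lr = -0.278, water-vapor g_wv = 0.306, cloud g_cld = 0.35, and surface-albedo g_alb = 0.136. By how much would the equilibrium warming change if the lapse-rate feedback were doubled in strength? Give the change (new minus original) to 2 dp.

Original: g = 0.514, ΔT = 0.98/(1−0.514) = 2.0165 °C.
With doubled lapse-rate: g' = 0.236, ΔT' = 0.98/(1−0.236) = 1.2827 °C.
Change = 1.2827 − 2.0165 = -0.73 °C.

-0.73 °C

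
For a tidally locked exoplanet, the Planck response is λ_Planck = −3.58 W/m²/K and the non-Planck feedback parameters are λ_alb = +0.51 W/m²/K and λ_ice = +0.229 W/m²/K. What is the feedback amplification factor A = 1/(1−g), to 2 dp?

Convert to gains: g_alb = 0.51/3.58 = 0.1425; g_ice = 0.229/3.58 = 0.06397.
Total gain g = 0.20647.
A = 1/(1 − 0.20647) = 1.26.

1.26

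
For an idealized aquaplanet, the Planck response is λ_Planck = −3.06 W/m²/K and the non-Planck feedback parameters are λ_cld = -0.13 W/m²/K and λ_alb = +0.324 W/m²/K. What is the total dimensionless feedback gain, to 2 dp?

0.06

Convert to gains: g_cld = -0.13/3.06 = -0.04248; g_alb = 0.324/3.06 = 0.1059.
Total gain g = 0.06342.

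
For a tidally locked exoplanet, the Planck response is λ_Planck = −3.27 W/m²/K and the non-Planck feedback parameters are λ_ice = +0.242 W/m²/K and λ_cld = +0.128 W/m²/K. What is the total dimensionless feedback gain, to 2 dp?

0.11

Convert to gains: g_ice = 0.242/3.27 = 0.07401; g_cld = 0.128/3.27 = 0.03914.
Total gain g = 0.11315.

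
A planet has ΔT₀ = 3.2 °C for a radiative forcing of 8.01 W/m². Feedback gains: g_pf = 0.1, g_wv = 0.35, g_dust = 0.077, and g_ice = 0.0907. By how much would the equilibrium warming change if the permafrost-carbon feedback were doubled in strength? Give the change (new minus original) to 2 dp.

Original: g = 0.6177, ΔT = 3.2/(1−0.6177) = 8.3704 °C.
With doubled permafrost-carbon: g' = 0.7177, ΔT' = 3.2/(1−0.7177) = 11.3355 °C.
Change = 11.3355 − 8.3704 = 2.97 °C.

2.97 °C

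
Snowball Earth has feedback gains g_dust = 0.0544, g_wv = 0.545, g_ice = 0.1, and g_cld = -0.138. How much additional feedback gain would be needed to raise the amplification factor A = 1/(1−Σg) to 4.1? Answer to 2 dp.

Current total gain = 0.5614.
Target gain for A = 4.1: g* = 1 − 1/4.1 = 0.7561.
Additional gain needed = 0.7561 − 0.5614 = 0.19.

0.19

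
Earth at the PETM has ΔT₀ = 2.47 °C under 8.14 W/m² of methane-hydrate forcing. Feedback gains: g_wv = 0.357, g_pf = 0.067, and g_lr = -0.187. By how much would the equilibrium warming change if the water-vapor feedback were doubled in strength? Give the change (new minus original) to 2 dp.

2.85 °C

Original: g = 0.237, ΔT = 2.47/(1−0.237) = 3.2372 °C.
With doubled water-vapor: g' = 0.594, ΔT' = 2.47/(1−0.594) = 6.0837 °C.
Change = 6.0837 − 3.2372 = 2.85 °C.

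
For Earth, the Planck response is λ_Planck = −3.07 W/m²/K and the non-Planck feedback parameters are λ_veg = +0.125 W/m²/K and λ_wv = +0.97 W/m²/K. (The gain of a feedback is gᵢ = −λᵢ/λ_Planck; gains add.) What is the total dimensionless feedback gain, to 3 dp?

0.357

Convert to gains: g_veg = 0.125/3.07 = 0.04072; g_wv = 0.97/3.07 = 0.316.
Total gain g = 0.35672.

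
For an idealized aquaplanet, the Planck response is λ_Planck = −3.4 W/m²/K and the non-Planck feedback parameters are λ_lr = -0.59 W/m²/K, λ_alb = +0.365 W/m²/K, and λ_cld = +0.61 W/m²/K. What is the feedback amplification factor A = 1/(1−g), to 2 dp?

1.13

Convert to gains: g_lr = -0.59/3.4 = -0.1735; g_alb = 0.365/3.4 = 0.1074; g_cld = 0.61/3.4 = 0.1794.
Total gain g = 0.1133.
A = 1/(1 − 0.1133) = 1.13.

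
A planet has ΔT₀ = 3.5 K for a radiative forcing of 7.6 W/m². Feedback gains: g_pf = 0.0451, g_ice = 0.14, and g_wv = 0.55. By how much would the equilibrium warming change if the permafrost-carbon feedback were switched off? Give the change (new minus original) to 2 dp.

-1.92 K

Original: g = 0.7351, ΔT = 3.5/(1−0.7351) = 13.2125 K.
Without permafrost-carbon: g' = 0.69, ΔT' = 3.5/(1−0.69) = 11.2903 K.
Change = 11.2903 − 13.2125 = -1.92 K.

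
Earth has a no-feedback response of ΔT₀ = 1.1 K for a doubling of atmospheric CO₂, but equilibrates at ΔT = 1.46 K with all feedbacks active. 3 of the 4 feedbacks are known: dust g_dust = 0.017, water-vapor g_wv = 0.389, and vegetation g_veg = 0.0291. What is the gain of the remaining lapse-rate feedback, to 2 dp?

Amplification A = ΔT/ΔT₀ = 1.46/1.1 = 1.327.
Total gain g = 1 − 1/A = 1 − 1/1.327 = 0.2464.
Known gains sum to 0.017 + 0.389 + 0.0291 = 0.4351.
g_lr = 0.2464 − 0.4351 = -0.19.

-0.19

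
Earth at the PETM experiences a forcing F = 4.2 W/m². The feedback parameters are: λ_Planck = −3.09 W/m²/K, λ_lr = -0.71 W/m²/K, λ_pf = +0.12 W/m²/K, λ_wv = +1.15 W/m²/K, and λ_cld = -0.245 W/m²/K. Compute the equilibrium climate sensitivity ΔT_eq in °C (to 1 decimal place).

1.5 °C

Net feedback parameter λ = (−3.09) + (-0.71) + (+0.12) + (+1.15) + (-0.245) = -2.775 W/m²/K.
ΔT = −F/λ = −4.2/(-2.775) = 1.5 °C.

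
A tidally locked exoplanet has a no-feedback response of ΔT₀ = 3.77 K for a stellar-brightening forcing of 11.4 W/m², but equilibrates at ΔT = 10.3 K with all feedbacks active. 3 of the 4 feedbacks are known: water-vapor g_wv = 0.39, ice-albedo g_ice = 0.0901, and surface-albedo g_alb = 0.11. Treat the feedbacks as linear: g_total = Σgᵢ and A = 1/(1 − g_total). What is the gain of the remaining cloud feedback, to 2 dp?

Amplification A = ΔT/ΔT₀ = 10.3/3.77 = 2.732.
Total gain g = 1 − 1/A = 1 − 1/2.732 = 0.634.
Known gains sum to 0.39 + 0.0901 + 0.11 = 0.5901.
g_cld = 0.634 − 0.5901 = 0.04.

0.04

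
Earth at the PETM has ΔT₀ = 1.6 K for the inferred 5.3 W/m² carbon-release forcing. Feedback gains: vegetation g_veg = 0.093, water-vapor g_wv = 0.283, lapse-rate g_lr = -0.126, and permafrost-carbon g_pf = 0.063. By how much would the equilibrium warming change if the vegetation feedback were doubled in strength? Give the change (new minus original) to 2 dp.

0.36 K

Original: g = 0.313, ΔT = 1.6/(1−0.313) = 2.3290 K.
With doubled vegetation: g' = 0.406, ΔT' = 1.6/(1−0.406) = 2.6936 K.
Change = 2.6936 − 2.3290 = 0.36 K.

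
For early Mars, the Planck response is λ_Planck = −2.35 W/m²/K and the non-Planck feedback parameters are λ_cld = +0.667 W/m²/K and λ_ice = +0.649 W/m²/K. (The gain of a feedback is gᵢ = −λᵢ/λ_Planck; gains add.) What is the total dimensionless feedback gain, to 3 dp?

0.560

Convert to gains: g_cld = 0.667/2.35 = 0.2838; g_ice = 0.649/2.35 = 0.2762.
Total gain g = 0.56.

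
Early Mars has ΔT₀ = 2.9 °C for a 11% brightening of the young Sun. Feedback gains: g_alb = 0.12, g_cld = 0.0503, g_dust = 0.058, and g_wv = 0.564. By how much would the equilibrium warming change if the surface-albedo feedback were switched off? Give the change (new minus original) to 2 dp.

-5.11 °C

Original: g = 0.7923, ΔT = 2.9/(1−0.7923) = 13.9624 °C.
Without surface-albedo: g' = 0.6723, ΔT' = 2.9/(1−0.6723) = 8.8496 °C.
Change = 8.8496 − 13.9624 = -5.11 °C.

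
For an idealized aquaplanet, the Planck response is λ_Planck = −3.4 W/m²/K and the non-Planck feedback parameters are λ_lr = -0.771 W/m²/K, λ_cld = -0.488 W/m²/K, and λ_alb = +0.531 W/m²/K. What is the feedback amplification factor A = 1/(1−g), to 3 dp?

0.824

Convert to gains: g_lr = -0.771/3.4 = -0.2268; g_cld = -0.488/3.4 = -0.1435; g_alb = 0.531/3.4 = 0.1562.
Total gain g = -0.2141.
A = 1/(1 + 0.2141) = 0.824.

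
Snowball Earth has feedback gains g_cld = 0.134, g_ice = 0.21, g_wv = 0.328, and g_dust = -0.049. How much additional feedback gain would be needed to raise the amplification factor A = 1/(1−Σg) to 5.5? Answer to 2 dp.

Current total gain = 0.623.
Target gain for A = 5.5: g* = 1 − 1/5.5 = 0.8182.
Additional gain needed = 0.8182 − 0.623 = 0.20.

0.20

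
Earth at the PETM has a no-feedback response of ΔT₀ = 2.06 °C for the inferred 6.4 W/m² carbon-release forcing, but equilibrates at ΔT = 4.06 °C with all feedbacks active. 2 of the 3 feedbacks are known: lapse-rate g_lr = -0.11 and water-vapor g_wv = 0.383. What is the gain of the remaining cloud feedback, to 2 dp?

Amplification A = ΔT/ΔT₀ = 4.06/2.06 = 1.971.
Total gain g = 1 − 1/A = 1 − 1/1.971 = 0.4926.
Known gains sum to -0.11 + 0.383 = 0.273.
g_cld = 0.4926 − 0.273 = 0.22.

0.22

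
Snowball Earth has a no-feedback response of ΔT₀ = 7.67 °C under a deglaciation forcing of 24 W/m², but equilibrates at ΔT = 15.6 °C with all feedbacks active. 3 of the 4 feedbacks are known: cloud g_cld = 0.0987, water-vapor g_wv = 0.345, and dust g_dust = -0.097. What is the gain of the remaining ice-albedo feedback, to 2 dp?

0.16

Amplification A = ΔT/ΔT₀ = 15.6/7.67 = 2.034.
Total gain g = 1 − 1/A = 1 − 1/2.034 = 0.5084.
Known gains sum to 0.0987 + 0.345 − 0.097 = 0.3467.
g_ice = 0.5084 − 0.3467 = 0.16.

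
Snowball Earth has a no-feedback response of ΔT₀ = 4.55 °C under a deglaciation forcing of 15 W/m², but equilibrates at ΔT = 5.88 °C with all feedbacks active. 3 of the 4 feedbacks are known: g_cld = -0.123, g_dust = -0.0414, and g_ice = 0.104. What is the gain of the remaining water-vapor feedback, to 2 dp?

Amplification A = ΔT/ΔT₀ = 5.88/4.55 = 1.292.
Total gain g = 1 − 1/A = 1 − 1/1.292 = 0.226.
Known gains sum to -0.123 − 0.0414 + 0.104 = -0.0604.
g_wv = 0.226 + 0.0604 = 0.29.

0.29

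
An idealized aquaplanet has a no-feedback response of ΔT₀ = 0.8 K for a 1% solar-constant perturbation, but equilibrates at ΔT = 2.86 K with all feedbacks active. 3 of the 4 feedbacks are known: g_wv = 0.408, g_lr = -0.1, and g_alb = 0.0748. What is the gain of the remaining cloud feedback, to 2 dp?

Amplification A = ΔT/ΔT₀ = 2.86/0.8 = 3.575.
Total gain g = 1 − 1/A = 1 − 1/3.575 = 0.7203.
Known gains sum to 0.408 − 0.1 + 0.0748 = 0.3828.
g_cld = 0.7203 − 0.3828 = 0.34.

0.34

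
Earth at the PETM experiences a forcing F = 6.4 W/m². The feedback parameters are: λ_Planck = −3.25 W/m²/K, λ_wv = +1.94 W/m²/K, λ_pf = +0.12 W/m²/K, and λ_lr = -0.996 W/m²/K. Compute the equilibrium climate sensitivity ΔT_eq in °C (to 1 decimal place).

Net feedback parameter λ = (−3.25) + (+1.94) + (+0.12) + (-0.996) = -2.186 W/m²/K.
ΔT = −F/λ = −6.4/(-2.186) = 2.9 °C.

2.9 °C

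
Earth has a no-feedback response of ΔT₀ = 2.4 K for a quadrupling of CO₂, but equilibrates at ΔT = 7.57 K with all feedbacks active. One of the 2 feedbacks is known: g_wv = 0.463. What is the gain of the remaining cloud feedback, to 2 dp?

0.22

Amplification A = ΔT/ΔT₀ = 7.57/2.4 = 3.154.
Total gain g = 1 − 1/A = 1 − 1/3.154 = 0.6829.
The known gain is 0.463.
g_cld = 0.6829 − 0.463 = 0.22.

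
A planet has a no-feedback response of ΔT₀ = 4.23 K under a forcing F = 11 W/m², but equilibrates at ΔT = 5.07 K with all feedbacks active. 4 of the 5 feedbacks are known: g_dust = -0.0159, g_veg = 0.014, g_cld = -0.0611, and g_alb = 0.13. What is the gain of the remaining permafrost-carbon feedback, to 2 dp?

0.10

Amplification A = ΔT/ΔT₀ = 5.07/4.23 = 1.199.
Total gain g = 1 − 1/A = 1 − 1/1.199 = 0.166.
Known gains sum to -0.0159 + 0.014 − 0.0611 + 0.13 = 0.067.
g_pf = 0.166 − 0.067 = 0.10.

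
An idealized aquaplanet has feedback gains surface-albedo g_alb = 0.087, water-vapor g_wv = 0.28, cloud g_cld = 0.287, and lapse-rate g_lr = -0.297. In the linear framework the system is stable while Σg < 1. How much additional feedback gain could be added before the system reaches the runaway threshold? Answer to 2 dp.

0.64

Current total gain = 0.087 + 0.28 + 0.287 − 0.297 = 0.357.
Margin to runaway = 1 − 0.357 = 0.64.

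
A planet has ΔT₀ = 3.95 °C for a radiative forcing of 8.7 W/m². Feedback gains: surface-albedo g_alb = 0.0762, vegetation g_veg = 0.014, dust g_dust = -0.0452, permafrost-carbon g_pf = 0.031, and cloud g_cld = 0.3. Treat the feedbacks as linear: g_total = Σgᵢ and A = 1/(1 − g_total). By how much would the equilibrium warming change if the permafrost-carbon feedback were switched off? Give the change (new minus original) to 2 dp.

-0.30 °C

Original: g = 0.376, ΔT = 3.95/(1−0.376) = 6.3301 °C.
Without permafrost-carbon: g' = 0.345, ΔT' = 3.95/(1−0.345) = 6.0305 °C.
Change = 6.0305 − 6.3301 = -0.30 °C.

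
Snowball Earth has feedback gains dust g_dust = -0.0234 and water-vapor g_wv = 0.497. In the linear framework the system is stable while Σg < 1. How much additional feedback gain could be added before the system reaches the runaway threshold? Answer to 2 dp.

0.53

Current total gain = -0.0234 + 0.497 = 0.4736.
Margin to runaway = 1 − 0.4736 = 0.53.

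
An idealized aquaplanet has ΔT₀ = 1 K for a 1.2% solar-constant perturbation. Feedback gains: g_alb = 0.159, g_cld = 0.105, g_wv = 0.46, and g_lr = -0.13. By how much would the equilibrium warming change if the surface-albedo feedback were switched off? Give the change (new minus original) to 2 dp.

-0.69 K

Original: g = 0.594, ΔT = 1/(1−0.594) = 2.4631 K.
Without surface-albedo: g' = 0.435, ΔT' = 1/(1−0.435) = 1.7699 K.
Change = 1.7699 − 2.4631 = -0.69 K.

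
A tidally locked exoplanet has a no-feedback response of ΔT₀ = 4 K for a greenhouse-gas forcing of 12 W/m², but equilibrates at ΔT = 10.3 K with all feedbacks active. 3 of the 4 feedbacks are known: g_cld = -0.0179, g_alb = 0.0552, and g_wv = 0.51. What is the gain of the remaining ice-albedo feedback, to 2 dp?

0.06

Amplification A = ΔT/ΔT₀ = 10.3/4 = 2.575.
Total gain g = 1 − 1/A = 1 − 1/2.575 = 0.6117.
Known gains sum to -0.0179 + 0.0552 + 0.51 = 0.5473.
g_ice = 0.6117 − 0.5473 = 0.06.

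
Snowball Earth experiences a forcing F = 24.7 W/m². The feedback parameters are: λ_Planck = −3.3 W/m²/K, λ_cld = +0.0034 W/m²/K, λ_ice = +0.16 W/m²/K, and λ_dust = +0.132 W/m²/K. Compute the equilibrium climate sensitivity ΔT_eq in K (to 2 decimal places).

8.22 K

Net feedback parameter λ = (−3.3) + (+0.0034) + (+0.16) + (+0.132) = -3.0046 W/m²/K.
ΔT = −F/λ = −24.7/(-3.0046) = 8.22 K.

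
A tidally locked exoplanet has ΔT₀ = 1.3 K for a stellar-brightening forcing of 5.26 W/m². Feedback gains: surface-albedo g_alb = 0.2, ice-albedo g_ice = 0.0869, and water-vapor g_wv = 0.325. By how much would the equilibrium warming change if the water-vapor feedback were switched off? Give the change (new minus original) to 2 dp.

Original: g = 0.6119, ΔT = 1.3/(1−0.6119) = 3.3497 K.
Without water-vapor: g' = 0.2869, ΔT' = 1.3/(1−0.2869) = 1.8230 K.
Change = 1.8230 − 3.3497 = -1.53 K.

-1.53 K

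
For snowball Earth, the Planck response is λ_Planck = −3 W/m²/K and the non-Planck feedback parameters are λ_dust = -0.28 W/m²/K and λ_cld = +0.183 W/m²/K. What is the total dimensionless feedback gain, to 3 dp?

Convert to gains: g_dust = -0.28/3 = -0.09333; g_cld = 0.183/3 = 0.061.
Total gain g = -0.03233.

-0.032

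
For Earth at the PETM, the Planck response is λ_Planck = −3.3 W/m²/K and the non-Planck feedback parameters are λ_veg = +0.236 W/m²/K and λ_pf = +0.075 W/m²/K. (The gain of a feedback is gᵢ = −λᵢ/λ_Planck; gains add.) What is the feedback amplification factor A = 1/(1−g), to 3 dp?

1.104

Convert to gains: g_veg = 0.236/3.3 = 0.07152; g_pf = 0.075/3.3 = 0.02273.
Total gain g = 0.09425.
A = 1/(1 − 0.09425) = 1.104.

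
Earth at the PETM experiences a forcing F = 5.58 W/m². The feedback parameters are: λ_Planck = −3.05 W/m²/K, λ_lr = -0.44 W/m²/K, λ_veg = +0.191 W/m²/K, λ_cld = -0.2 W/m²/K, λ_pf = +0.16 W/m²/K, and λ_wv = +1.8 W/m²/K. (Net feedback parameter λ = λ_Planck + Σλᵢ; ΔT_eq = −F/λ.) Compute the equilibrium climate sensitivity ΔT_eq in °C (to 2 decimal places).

Net feedback parameter λ = (−3.05) + (-0.44) + (+0.191) + (-0.2) + (+0.16) + (+1.8) = -1.539 W/m²/K.
ΔT = −F/λ = −5.58/(-1.539) = 3.63 °C.

3.63 °C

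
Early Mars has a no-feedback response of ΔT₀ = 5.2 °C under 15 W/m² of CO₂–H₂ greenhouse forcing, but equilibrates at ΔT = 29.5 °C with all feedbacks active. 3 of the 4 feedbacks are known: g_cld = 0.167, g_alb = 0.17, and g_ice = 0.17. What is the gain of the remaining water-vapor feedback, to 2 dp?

Amplification A = ΔT/ΔT₀ = 29.5/5.2 = 5.673.
Total gain g = 1 − 1/A = 1 − 1/5.673 = 0.8237.
Known gains sum to 0.167 + 0.17 + 0.17 = 0.507.
g_wv = 0.8237 − 0.507 = 0.32.

0.32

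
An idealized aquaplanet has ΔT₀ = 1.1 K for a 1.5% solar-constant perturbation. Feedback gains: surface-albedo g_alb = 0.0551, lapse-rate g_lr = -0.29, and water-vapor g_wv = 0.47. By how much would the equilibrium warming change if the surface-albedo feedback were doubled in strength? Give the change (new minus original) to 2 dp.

0.11 K

Original: g = 0.2351, ΔT = 1.1/(1−0.2351) = 1.4381 K.
With doubled surface-albedo: g' = 0.2902, ΔT' = 1.1/(1−0.2902) = 1.5497 K.
Change = 1.5497 − 1.4381 = 0.11 K.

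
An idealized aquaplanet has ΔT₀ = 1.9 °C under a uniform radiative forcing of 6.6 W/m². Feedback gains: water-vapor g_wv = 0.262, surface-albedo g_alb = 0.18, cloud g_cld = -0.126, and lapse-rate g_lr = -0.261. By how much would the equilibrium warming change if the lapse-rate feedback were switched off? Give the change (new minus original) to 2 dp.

Original: g = 0.055, ΔT = 1.9/(1−0.055) = 2.0106 °C.
Without lapse-rate: g' = 0.316, ΔT' = 1.9/(1−0.316) = 2.7778 °C.
Change = 2.7778 − 2.0106 = 0.77 °C.

0.77 °C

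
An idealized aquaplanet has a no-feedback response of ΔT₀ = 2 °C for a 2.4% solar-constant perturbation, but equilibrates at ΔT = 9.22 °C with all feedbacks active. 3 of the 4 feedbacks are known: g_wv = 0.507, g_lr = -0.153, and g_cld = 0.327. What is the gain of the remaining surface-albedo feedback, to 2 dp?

0.10

Amplification A = ΔT/ΔT₀ = 9.22/2 = 4.61.
Total gain g = 1 − 1/A = 1 − 1/4.61 = 0.7831.
Known gains sum to 0.507 − 0.153 + 0.327 = 0.681.
g_alb = 0.7831 − 0.681 = 0.10.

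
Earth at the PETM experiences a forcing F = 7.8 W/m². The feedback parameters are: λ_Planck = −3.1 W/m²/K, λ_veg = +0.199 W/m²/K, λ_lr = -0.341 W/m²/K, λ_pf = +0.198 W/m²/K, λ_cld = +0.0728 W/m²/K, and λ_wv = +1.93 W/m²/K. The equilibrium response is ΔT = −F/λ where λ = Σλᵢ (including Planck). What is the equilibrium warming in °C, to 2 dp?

7.49 °C

Net feedback parameter λ = (−3.1) + (+0.199) + (-0.341) + (+0.198) + (+0.0728) + (+1.93) = -1.0412 W/m²/K.
ΔT = −F/λ = −7.8/(-1.0412) = 7.49 °C.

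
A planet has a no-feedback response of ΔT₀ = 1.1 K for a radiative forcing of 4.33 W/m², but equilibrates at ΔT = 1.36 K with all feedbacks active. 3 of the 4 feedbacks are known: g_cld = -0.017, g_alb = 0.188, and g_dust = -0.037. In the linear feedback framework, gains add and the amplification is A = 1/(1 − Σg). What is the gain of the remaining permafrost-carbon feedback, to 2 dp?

Amplification A = ΔT/ΔT₀ = 1.36/1.1 = 1.236.
Total gain g = 1 − 1/A = 1 − 1/1.236 = 0.1909.
Known gains sum to -0.017 + 0.188 − 0.037 = 0.134.
g_pf = 0.1909 − 0.134 = 0.06.

0.06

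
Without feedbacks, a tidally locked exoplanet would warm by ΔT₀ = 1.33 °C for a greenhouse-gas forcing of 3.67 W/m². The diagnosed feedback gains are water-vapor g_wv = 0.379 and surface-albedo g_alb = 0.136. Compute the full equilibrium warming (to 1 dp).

2.7 °C

Total gain g = 0.379 + 0.136 = 0.515.
Amplification A = 1/(1 − 0.515) = 2.062.
ΔT = 1.33 × 2.062 = 2.7 °C.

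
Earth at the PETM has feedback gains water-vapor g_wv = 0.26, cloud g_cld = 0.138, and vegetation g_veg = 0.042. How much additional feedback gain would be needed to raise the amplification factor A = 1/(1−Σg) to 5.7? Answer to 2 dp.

Current total gain = 0.44.
Target gain for A = 5.7: g* = 1 − 1/5.7 = 0.8246.
Additional gain needed = 0.8246 − 0.44 = 0.38.

0.38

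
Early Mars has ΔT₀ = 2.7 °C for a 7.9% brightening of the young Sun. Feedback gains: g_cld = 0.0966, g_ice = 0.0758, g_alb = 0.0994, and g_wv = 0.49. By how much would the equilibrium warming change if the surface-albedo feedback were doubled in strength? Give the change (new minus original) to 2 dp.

Original: g = 0.7618, ΔT = 2.7/(1−0.7618) = 11.3350 °C.
With doubled surface-albedo: g' = 0.8612, ΔT' = 2.7/(1−0.8612) = 19.4524 °C.
Change = 19.4524 − 11.3350 = 8.12 °C.

8.12 °C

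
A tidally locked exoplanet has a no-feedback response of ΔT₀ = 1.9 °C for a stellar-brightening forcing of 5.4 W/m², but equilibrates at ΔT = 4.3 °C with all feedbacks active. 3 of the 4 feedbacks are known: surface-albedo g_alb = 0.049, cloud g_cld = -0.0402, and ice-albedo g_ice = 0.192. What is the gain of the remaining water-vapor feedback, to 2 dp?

0.36

Amplification A = ΔT/ΔT₀ = 4.3/1.9 = 2.263.
Total gain g = 1 − 1/A = 1 − 1/2.263 = 0.5581.
Known gains sum to 0.049 − 0.0402 + 0.192 = 0.2008.
g_wv = 0.5581 − 0.2008 = 0.36.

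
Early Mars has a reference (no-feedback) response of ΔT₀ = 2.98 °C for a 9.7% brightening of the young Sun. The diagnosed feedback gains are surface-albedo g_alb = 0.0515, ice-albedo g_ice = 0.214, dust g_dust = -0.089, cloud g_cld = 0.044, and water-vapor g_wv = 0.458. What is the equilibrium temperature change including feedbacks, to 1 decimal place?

Total gain g = 0.0515 + 0.214 − 0.089 + 0.044 + 0.458 = 0.6785.
Amplification A = 1/(1 − 0.6785) = 3.11.
ΔT = 2.98 × 3.11 = 9.3 °C.

9.3 °C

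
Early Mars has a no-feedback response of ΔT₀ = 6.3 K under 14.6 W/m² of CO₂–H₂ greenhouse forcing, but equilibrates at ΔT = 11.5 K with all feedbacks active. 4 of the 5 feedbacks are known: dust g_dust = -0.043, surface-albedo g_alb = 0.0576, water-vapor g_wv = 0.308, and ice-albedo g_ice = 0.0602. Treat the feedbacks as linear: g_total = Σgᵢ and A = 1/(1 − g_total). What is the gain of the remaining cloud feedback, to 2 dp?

0.07

Amplification A = ΔT/ΔT₀ = 11.5/6.3 = 1.825.
Total gain g = 1 − 1/A = 1 − 1/1.825 = 0.4521.
Known gains sum to -0.043 + 0.0576 + 0.308 + 0.0602 = 0.3828.
g_cld = 0.4521 − 0.3828 = 0.07.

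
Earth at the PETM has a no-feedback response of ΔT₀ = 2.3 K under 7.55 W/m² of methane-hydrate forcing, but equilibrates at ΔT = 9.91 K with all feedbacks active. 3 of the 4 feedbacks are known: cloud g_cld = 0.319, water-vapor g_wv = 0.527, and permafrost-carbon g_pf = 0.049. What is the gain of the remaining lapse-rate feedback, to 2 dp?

-0.13

Amplification A = ΔT/ΔT₀ = 9.91/2.3 = 4.309.
Total gain g = 1 − 1/A = 1 − 1/4.309 = 0.7679.
Known gains sum to 0.319 + 0.527 + 0.049 = 0.895.
g_lr = 0.7679 − 0.895 = -0.13.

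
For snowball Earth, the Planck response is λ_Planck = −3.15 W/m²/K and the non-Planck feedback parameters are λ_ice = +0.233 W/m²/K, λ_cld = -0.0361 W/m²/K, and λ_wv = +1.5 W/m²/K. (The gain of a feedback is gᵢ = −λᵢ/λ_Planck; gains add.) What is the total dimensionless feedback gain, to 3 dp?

0.539

Convert to gains: g_ice = 0.233/3.15 = 0.07397; g_cld = -0.0361/3.15 = -0.01146; g_wv = 1.5/3.15 = 0.4762.
Total gain g = 0.53871.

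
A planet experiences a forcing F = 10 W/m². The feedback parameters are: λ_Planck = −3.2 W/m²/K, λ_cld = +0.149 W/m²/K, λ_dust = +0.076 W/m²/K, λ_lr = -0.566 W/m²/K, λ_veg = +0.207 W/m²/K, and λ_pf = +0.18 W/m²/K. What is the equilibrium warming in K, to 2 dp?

Net feedback parameter λ = (−3.2) + (+0.149) + (+0.076) + (-0.566) + (+0.207) + (+0.18) = -3.154 W/m²/K.
ΔT = −F/λ = −10/(-3.154) = 3.17 K.

3.17 K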